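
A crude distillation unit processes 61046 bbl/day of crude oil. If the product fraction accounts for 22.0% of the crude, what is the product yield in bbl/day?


Crude throughput = 61046 bbl/day
Fraction yield = 22.0%
yield = throughput * fraction / 100
yield = 61046 * 22.0 / 100 = 13430.12

13430.12 bbl/day


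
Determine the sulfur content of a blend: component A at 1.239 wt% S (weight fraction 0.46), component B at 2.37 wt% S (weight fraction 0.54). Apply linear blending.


Linear sulfur blending: S_blend = x1*S1 + x2*S2
Contribution 1: 0.46 * 1.239 = 0.56994 wt%
Contribution 2: 0.54 * 2.37 = 1.2798 wt%
S_blend = 0.56994 + 1.2798 = 1.84974

1.84974 wt%


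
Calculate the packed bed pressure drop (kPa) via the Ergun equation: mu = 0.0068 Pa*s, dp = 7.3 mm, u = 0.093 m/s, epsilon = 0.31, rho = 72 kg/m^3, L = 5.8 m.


dp = 7.3 mm = 0.0073 m
Viscous term = 150*0.0068*0.093*(1-0.31)^2 / (0.0073^2*0.31^3) = 28447.9
Inertial term = 1.75*72*0.093^2*(1-0.31) / (0.0073*0.31^3) = 3457.62
dP/L = 28447.9 + 3457.62 = 31905.5 Pa/m
dP = 31905.5 * 5.8 / 1000 = 185.1 kPa

185.1 kPa


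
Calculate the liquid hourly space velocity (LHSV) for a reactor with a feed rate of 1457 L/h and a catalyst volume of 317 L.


LHSV = volumetric feed rate / catalyst volume
= 1457 L/h / 317 L
= 4.596 h^-1

4.596 h^-1


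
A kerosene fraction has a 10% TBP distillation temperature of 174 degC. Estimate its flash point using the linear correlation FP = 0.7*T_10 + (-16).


FP = 0.7 * 174 + (-16) = 105.8

105.8 degC


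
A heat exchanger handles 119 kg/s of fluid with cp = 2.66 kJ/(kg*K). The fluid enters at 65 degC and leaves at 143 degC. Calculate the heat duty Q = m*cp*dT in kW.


Q = m_dot * cp * delta_T
delta_T = 143 - 65 = 78 K
Q = 119 * 2.66 * 78
= 316.54 * 78
= 24690.12 kW

24690.12 kW


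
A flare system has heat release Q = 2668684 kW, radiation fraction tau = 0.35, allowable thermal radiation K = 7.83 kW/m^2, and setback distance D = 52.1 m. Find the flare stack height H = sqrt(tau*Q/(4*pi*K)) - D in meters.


tau*Q/(4*pi*K) = 0.35 * 2668684 / (4 * pi * 7.83) = 9492.78
sqrt(9492.78) = 97.4309
H = 97.4309 - 52.1 = 45.33

45.33 m


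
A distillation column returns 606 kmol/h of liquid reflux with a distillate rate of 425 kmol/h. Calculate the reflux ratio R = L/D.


Reflux ratio definition: R = L / D (liquid returned / distillate withdrawn)
L = 606 kmol/h, D = 425 kmol/h
R = 606 / 425 = 1.426

1.426


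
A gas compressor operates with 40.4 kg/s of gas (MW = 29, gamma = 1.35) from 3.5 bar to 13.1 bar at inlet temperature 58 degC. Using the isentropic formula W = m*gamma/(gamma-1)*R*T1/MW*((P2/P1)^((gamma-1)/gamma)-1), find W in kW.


Isentropic work: W = m*(gamma/(gamma-1))*(R*T1/MW)*((P2/P1)^((gamma-1)/gamma) - 1)
T1 = 58 + 273.15 = 331.15 K
Pressure ratio = 13.1 / 3.5 = 3.74286
Exponent = (1.35 - 1)/1.35 = 0.259259
(P2/P1)^exp - 1 = 3.74286^0.259259 - 1 = 0.408018
W = 40.4 * 1.35 / 0.35 * 8.314 * 331.15 / 29 * 0.408018 = 6036

6036 kW


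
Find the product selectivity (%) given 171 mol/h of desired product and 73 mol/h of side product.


Selectivity = desired / (desired + undesired) * 100
Total products = 171 + 73 = 244 mol/h
S = 171 / 244 * 100
= 0.7008 * 100
= 70.08 %

70.08 %


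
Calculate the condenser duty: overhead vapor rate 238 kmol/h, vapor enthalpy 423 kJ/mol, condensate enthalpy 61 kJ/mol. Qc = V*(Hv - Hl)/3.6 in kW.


Qc = 238 * (423 - 61) / 3.6 = 238 * 362 / 3.6 = 23930

23930 kW


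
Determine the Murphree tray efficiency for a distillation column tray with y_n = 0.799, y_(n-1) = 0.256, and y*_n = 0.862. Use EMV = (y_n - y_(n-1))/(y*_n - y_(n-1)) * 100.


Murphree vapor efficiency: EMV = (y_n - y_(n-1)) / (y*_n - y_(n-1)) * 100
EMV = (0.799 - 0.256) / (0.862 - 0.256) * 100 = 0.543 / 0.606 * 100 = 89.60

89.60 %


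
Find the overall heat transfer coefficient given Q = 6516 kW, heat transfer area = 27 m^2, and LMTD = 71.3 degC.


From Q = U*A*LMTD, U = Q / (A * LMTD)
U = 6516 / (27 * 71.3) = 6516 / 1925.1 = 3.385

3.385 kW/(m^2*K)


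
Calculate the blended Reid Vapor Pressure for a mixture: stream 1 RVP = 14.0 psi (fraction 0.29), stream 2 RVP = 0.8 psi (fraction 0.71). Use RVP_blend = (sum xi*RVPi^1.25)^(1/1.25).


Chevron index: RVP_blend = (sum xi*RVPi^1.25)^(1/1.25)
RVP^1.25 terms: 0.29 * 14.0^1.25 + 0.71 * 0.8^1.25 = 8.39059
RVP_blend = 8.39059^(1/1.25) = 5.483

5.483 psi


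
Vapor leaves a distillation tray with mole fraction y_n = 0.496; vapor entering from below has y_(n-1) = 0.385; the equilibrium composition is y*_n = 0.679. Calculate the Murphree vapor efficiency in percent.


Murphree vapor efficiency: EMV = (y_n - y_(n-1)) / (y*_n - y_(n-1)) * 100
EMV = (0.496 - 0.385) / (0.679 - 0.385) * 100 = 0.111 / 0.294 * 100 = 37.76

37.76 %


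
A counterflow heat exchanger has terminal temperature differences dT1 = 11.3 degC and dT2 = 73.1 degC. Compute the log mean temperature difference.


LMTD = (dT1 - dT2) / ln(dT1/dT2)
= (11.3 - 73.1) / ln(11.3 / 73.1) = -61.8 / -1.86703 = 33.10

33.10 degC


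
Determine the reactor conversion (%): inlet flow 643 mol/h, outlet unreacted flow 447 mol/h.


X = (F_in - F_out) / F_in * 100
Moles reacted = 643 - 447 = 196
X = 196 / 643 * 100
= 0.3048 * 100
= 30.48 %

30.48 %


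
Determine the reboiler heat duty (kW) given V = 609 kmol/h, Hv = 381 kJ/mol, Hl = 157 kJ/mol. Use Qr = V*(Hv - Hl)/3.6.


Qr = 609 * (381 - 157) / 3.6 = 609 * 224 / 3.6 = 37890

37890 kW


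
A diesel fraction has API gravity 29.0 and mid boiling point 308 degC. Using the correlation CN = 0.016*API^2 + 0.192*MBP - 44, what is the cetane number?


CN = 0.016 * 29.0^2 + 0.192 * 308 - 44
CN = 13.456 + 59.136 - 44 = 28.592

28.592


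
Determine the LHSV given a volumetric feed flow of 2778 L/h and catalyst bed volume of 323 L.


LHSV = volumetric feed rate / catalyst volume
= 2778 L/h / 323 L
= 8.601 h^-1

8.601 h^-1


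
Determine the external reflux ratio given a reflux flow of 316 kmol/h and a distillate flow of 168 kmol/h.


Reflux ratio definition: R = L / D (liquid returned / distillate withdrawn)
L = 316 kmol/h, D = 168 kmol/h
R = 316 / 168 = 1.881

1.881


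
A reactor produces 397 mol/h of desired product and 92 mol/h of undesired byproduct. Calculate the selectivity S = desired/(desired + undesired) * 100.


Selectivity = desired / (desired + undesired) * 100
Total products = 397 + 92 = 489 mol/h
S = 397 / 489 * 100
= 0.8119 * 100
= 81.19 %

81.19 %


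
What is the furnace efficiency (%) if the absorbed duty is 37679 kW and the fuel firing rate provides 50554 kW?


Furnace efficiency = Q_absorbed / Q_fuel * 100
= 37679 / 50554 * 100 = 74.53

74.53 %


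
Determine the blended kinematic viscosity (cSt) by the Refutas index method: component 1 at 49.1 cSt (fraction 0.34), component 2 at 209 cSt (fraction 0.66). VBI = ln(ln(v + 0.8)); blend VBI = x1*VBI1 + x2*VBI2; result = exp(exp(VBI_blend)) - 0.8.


Refutas method: VBN_i = 14.534*ln(ln(visc_i + 0.8)) + 10.975, blended linearly by mass fraction; since VBN is linear in VBI_i = ln(ln(visc_i + 0.8)) and the fractions sum to 1, blend VBI directly: visc = exp(exp(VBI_blend)) - 0.8
VBI_1 = ln(ln(49.1 + 0.8)) = 1.36354
VBI_2 = ln(ln(209 + 0.8)) = 1.67638
VBI_blend = 0.34 * 1.36354 + 0.66 * 1.67638 = 1.57001
visc_blend = exp(exp(1.57001)) - 0.8 = 121.5

121.5 cSt


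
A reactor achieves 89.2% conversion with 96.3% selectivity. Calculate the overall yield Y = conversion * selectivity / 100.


Overall yield = conversion (%) * selectivity (%) / 100
Conversion = 89.2%, Selectivity = 96.3%
Y = 89.2 * 96.3 / 100
= 85.8996 %

85.8996 %


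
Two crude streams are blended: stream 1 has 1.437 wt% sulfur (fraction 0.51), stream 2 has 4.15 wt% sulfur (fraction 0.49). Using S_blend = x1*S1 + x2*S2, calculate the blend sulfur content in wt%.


Linear sulfur blending: S_blend = x1*S1 + x2*S2
Contribution 1: 0.51 * 1.437 = 0.73287 wt%
Contribution 2: 0.49 * 4.15 = 2.0335 wt%
S_blend = 0.73287 + 2.0335 = 2.76637

2.76637 wt%


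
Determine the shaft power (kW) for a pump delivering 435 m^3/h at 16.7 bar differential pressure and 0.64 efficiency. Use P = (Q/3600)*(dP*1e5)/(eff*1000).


Q = 435 / 3600 = 0.120833 m^3/s
P = 0.120833 * (16.7 * 1e5) / 0.64 / 1000 = 315.3

315.3 kW


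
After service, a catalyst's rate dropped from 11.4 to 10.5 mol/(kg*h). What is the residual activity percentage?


Activity (%) = (rate_used / rate_fresh) * 100
rate_used = 10.5, rate_fresh = 11.4
= (10.5 / 11.4) * 100
= 0.9211 * 100 = 92.11

92.11 %


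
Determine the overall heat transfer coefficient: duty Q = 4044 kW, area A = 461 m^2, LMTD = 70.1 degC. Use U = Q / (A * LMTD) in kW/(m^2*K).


From Q = U*A*LMTD, U = Q / (A * LMTD)
U = 4044 / (461 * 70.1) = 4044 / 32316.1 = 0.1251

0.1251 kW/(m^2*K)


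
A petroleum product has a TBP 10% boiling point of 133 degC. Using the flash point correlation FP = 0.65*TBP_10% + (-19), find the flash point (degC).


FP = 0.65 * 133 + (-19) = 67.45

67.45 degC


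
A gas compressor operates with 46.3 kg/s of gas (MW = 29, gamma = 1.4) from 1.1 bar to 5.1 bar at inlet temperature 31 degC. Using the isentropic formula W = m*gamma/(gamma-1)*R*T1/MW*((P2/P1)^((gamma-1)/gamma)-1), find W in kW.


Isentropic work: W = m*(gamma/(gamma-1))*(R*T1/MW)*((P2/P1)^((gamma-1)/gamma) - 1)
T1 = 31 + 273.15 = 304.15 K
Pressure ratio = 5.1 / 1.1 = 4.63636
Exponent = (1.4 - 1)/1.4 = 0.285714
(P2/P1)^exp - 1 = 4.63636^0.285714 - 1 = 0.550016
W = 46.3 * 1.4 / 0.4 * 8.314 * 304.15 / 29 * 0.550016 = 7772

7772 kW


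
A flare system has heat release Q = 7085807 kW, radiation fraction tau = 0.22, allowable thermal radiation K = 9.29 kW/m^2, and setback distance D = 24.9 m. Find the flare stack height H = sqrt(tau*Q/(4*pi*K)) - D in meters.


tau*Q/(4*pi*K) = 0.22 * 7085807 / (4 * pi * 9.29) = 13353.2
sqrt(13353.2) = 115.556
H = 115.556 - 24.9 = 90.66

90.66 m


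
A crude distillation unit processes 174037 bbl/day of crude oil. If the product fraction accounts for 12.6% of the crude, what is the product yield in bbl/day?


Crude throughput = 174037 bbl/day
Fraction yield = 12.6%
yield = throughput * fraction / 100
yield = 174037 * 12.6 / 100 = 21928.662

21928.662 bbl/day


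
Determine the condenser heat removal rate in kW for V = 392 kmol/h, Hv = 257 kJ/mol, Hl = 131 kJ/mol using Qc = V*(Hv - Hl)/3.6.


Qc = 392 * (257 - 131) / 3.6 = 392 * 126 / 3.6 = 13720

13720 kW


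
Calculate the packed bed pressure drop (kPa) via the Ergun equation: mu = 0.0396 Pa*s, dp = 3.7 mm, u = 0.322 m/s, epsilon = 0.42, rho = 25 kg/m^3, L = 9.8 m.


dp = 3.7 mm = 0.0037 m
Viscous term = 150*0.0396*0.322*(1-0.42)^2 / (0.0037^2*0.42^3) = 634376
Inertial term = 1.75*25*0.322^2*(1-0.42) / (0.0037*0.42^3) = 9597.72
dP/L = 634376 + 9597.72 = 643974 Pa/m
dP = 643974 * 9.8 / 1000 = 6311 kPa

6311 kPa


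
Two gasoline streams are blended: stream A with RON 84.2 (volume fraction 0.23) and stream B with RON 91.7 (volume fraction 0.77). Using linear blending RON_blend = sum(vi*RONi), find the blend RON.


Linear blending: RON_blend = sum(vi * RONi)
Contribution 1: 0.23 * 84.2 = 19.366
Contribution 2: 0.77 * 91.7 = 70.609
RON_blend = 19.366 + 70.609 = 89.975

89.975


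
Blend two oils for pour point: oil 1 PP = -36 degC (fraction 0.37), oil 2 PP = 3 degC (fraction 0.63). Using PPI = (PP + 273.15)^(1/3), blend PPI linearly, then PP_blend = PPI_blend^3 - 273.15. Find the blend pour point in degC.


PPI_1 = (-36 + 273.15)^(1/3) = 6.189768
PPI_2 = (3 + 273.15)^(1/3) = 6.512009
PPI_blend = 0.37 * 6.189768 + 0.63 * 6.512009 = 6.39278
PP_blend = 6.39278^3 - 273.15 = 261.2578 - 273.15 = -11.89

-11.89 degC


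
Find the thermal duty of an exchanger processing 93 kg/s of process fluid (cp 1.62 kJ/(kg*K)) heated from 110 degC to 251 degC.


Q = m_dot * cp * delta_T
delta_T = 251 - 110 = 141 K
Q = 93 * 1.62 * 141
= 150.66 * 141
= 21243.06 kW

21243.06 kW


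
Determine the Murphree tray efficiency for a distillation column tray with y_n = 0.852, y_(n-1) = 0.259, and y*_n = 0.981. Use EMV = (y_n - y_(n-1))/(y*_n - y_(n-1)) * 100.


Murphree vapor efficiency: EMV = (y_n - y_(n-1)) / (y*_n - y_(n-1)) * 100
EMV = (0.852 - 0.259) / (0.981 - 0.259) * 100 = 0.593 / 0.722 * 100 = 82.13

82.13 %


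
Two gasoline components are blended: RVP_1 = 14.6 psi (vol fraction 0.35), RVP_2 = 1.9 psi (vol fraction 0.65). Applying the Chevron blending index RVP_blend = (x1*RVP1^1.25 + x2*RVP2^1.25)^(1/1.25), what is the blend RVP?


Chevron index: RVP_blend = (sum xi*RVPi^1.25)^(1/1.25)
RVP^1.25 terms: 0.35 * 14.6^1.25 + 0.65 * 1.9^1.25 = 11.4387
RVP_blend = 11.4387^(1/1.25) = 7.026

7.026 psi


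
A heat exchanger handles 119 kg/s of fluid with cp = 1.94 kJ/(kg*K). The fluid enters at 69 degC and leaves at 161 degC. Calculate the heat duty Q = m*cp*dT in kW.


Q = m_dot * cp * delta_T
delta_T = 161 - 69 = 92 K
Q = 119 * 1.94 * 92
= 230.86 * 92
= 21239.12 kW

21239.12 kW


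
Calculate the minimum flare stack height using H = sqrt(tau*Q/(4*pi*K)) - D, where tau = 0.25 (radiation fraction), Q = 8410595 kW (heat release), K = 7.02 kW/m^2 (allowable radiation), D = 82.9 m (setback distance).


tau*Q/(4*pi*K) = 0.25 * 8410595 / (4 * pi * 7.02) = 23835.3
sqrt(23835.3) = 154.387
H = 154.387 - 82.9 = 71.49

71.49 m


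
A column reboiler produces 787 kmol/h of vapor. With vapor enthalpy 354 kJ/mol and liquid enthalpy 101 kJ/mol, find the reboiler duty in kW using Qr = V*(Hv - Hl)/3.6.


Qr = 787 * (354 - 101) / 3.6 = 787 * 253 / 3.6 = 55310

55310 kW


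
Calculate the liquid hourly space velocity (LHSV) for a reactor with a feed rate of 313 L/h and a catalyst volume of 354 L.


LHSV = volumetric feed rate / catalyst volume
= 313 L/h / 354 L
= 0.8842 h^-1

0.8842 h^-1


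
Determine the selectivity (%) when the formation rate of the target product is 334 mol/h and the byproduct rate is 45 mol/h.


Selectivity = desired / (desired + undesired) * 100
Total products = 334 + 45 = 379 mol/h
S = 334 / 379 * 100
= 0.8813 * 100
= 88.13 %

88.13 %


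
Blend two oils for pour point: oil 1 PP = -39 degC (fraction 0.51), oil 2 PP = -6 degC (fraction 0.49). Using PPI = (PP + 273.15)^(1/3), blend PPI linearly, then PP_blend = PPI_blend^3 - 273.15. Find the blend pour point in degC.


PPI_1 = (-39 + 273.15)^(1/3) = 6.163557
PPI_2 = (-6 + 273.15)^(1/3) = 6.440482
PPI_blend = 0.51 * 6.163557 + 0.49 * 6.440482 = 6.29925
PP_blend = 6.29925^3 - 273.15 = 249.9577 - 273.15 = -23.19

-23.19 degC


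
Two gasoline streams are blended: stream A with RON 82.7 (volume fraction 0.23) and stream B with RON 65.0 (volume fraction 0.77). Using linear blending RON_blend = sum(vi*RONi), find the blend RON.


Linear blending: RON_blend = sum(vi * RONi)
Contribution 1: 0.23 * 82.7 = 19.021
Contribution 2: 0.77 * 65.0 = 50.05
RON_blend = 19.021 + 50.05 = 69.071

69.071


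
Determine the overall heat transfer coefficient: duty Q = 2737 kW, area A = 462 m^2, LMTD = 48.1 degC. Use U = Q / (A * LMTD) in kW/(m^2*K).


From Q = U*A*LMTD, U = Q / (A * LMTD)
U = 2737 / (462 * 48.1) = 2737 / 22222.2 = 0.1232

0.1232 kW/(m^2*K)


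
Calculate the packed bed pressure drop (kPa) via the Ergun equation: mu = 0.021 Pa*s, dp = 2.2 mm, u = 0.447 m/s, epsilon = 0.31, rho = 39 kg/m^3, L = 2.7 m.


dp = 2.2 mm = 0.0022 m
Viscous term = 150*0.021*0.447*(1-0.31)^2 / (0.0022^2*0.31^3) = 4649280
Inertial term = 1.75*39*0.447^2*(1-0.31) / (0.0022*0.31^3) = 143568
dP/L = 4649280 + 143568 = 4792850 Pa/m
dP = 4792850 * 2.7 / 1000 = 12940 kPa

12940 kPa


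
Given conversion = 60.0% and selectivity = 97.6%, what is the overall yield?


Overall yield = conversion (%) * selectivity (%) / 100
Conversion = 60.0%, Selectivity = 97.6%
Y = 60.0 * 97.6 / 100
= 58.56 %

58.56 %


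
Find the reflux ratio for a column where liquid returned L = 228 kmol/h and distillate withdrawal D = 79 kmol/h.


Reflux ratio definition: R = L / D (liquid returned / distillate withdrawn)
L = 228 kmol/h, D = 79 kmol/h
R = 228 / 79 = 2.886

2.886


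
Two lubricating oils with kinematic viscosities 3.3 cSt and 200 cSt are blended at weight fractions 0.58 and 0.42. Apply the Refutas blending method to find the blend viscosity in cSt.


Refutas method: VBN_i = 14.534*ln(ln(visc_i + 0.8)) + 10.975, blended linearly by mass fraction; since VBN is linear in VBI_i = ln(ln(visc_i + 0.8)) and the fractions sum to 1, blend VBI directly: visc = exp(exp(VBI_blend)) - 0.8
VBI_1 = ln(ln(3.3 + 0.8)) = 0.344289
VBI_2 = ln(ln(200 + 0.8)) = 1.66814
VBI_blend = 0.58 * 0.344289 + 0.42 * 1.66814 = 0.900306
visc_blend = exp(exp(0.900306)) - 0.8 = 10.91

10.91 cSt


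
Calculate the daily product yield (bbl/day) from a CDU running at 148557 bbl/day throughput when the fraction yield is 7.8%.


Crude throughput = 148557 bbl/day
Fraction yield = 7.8%
yield = throughput * fraction / 100
yield = 148557 * 7.8 / 100 = 11587.446

11587.446 bbl/day


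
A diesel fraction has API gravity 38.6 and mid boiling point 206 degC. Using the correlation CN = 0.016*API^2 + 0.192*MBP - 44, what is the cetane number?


CN = 0.016 * 38.6^2 + 0.192 * 206 - 44
CN = 23.83936 + 39.552 - 44 = 19.39136

19.39136


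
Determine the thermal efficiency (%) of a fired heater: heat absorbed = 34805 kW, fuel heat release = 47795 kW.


Furnace efficiency = Q_absorbed / Q_fuel * 100
= 34805 / 47795 * 100 = 72.82

72.82 %


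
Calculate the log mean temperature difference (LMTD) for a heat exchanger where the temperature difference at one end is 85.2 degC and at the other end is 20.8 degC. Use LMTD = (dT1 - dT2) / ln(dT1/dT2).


LMTD = (dT1 - dT2) / ln(dT1/dT2)
= (85.2 - 20.8) / ln(85.2 / 20.8) = 64.4 / 1.41005 = 45.67

45.67 degC


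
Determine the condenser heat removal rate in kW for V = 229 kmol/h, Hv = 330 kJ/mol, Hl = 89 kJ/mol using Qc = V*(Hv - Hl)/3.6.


Qc = 229 * (330 - 89) / 3.6 = 229 * 241 / 3.6 = 15330

15330 kW


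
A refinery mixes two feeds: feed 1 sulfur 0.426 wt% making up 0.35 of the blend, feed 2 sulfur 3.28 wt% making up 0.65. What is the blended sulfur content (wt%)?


Linear sulfur blending: S_blend = x1*S1 + x2*S2
Contribution 1: 0.35 * 0.426 = 0.1491 wt%
Contribution 2: 0.65 * 3.28 = 2.132 wt%
S_blend = 0.1491 + 2.132 = 2.2811

2.2811 wt%


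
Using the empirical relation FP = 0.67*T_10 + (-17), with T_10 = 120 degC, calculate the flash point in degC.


FP = 0.67 * 120 + (-17) = 63.4

63.4 degC


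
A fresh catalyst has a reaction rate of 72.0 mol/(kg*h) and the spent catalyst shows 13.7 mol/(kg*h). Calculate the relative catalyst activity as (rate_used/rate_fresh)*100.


Activity (%) = (rate_used / rate_fresh) * 100
rate_used = 13.7, rate_fresh = 72.0
= (13.7 / 72.0) * 100
= 0.1903 * 100 = 19.03

19.03 %


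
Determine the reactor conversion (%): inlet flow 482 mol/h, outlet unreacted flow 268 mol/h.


X = (F_in - F_out) / F_in * 100
Moles reacted = 482 - 268 = 214
X = 214 / 482 * 100
= 0.4440 * 100
= 44.40 %

44.40 %


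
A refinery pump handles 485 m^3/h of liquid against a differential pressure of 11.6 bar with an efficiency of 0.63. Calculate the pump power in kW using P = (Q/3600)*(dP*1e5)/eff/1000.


Q = 485 / 3600 = 0.134722 m^3/s
P = 0.134722 * (11.6 * 1e5) / 0.63 / 1000 = 248.1

248.1 kW


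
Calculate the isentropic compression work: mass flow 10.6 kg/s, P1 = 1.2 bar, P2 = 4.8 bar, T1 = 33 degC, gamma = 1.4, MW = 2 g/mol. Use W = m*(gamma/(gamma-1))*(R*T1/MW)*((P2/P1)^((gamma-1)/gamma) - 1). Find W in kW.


Isentropic work: W = m*(gamma/(gamma-1))*(R*T1/MW)*((P2/P1)^((gamma-1)/gamma) - 1)
T1 = 33 + 273.15 = 306.15 K
Pressure ratio = 4.8 / 1.2 = 4
Exponent = (1.4 - 1)/1.4 = 0.285714
(P2/P1)^exp - 1 = 4^0.285714 - 1 = 0.485994
W = 10.6 * 1.4 / 0.4 * 8.314 * 306.15 / 2 * 0.485994 = 22950

22950 kW


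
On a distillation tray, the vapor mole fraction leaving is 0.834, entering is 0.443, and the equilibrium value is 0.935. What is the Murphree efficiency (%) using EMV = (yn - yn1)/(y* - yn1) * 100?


Murphree vapor efficiency: EMV = (y_n - y_(n-1)) / (y*_n - y_(n-1)) * 100
EMV = (0.834 - 0.443) / (0.935 - 0.443) * 100 = 0.391 / 0.492 * 100 = 79.47

79.47 %


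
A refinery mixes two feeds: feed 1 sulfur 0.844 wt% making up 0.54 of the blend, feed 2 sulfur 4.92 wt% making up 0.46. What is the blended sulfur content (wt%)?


Linear sulfur blending: S_blend = x1*S1 + x2*S2
Contribution 1: 0.54 * 0.844 = 0.45576 wt%
Contribution 2: 0.46 * 4.92 = 2.2632 wt%
S_blend = 0.45576 + 2.2632 = 2.71896

2.71896 wt%


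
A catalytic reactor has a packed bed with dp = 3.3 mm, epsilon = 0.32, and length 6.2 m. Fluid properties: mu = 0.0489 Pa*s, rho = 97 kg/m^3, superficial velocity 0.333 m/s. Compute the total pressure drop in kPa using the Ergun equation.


dp = 3.3 mm = 0.0033 m
Viscous term = 150*0.0489*0.333*(1-0.32)^2 / (0.0033^2*0.32^3) = 3165080
Inertial term = 1.75*97*0.333^2*(1-0.32) / (0.0033*0.32^3) = 118370
dP/L = 3165080 + 118370 = 3283450 Pa/m
dP = 3283450 * 6.2 / 1000 = 20360 kPa

20360 kPa


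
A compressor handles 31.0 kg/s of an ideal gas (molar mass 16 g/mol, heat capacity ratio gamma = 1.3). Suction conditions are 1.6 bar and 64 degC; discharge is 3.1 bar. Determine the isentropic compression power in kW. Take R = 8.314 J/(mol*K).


Isentropic work: W = m*(gamma/(gamma-1))*(R*T1/MW)*((P2/P1)^((gamma-1)/gamma) - 1)
T1 = 64 + 273.15 = 337.15 K
Pressure ratio = 3.1 / 1.6 = 1.9375
Exponent = (1.3 - 1)/1.3 = 0.230769
(P2/P1)^exp - 1 = 1.9375^0.230769 - 1 = 0.164894
W = 31.0 * 1.3 / 0.3 * 8.314 * 337.15 / 16 * 0.164894 = 3881

3881 kW


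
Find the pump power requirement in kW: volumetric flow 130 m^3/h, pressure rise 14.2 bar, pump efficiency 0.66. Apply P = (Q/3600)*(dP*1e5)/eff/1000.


Q = 130 / 3600 = 0.0361111 m^3/s
P = 0.0361111 * (14.2 * 1e5) / 0.66 / 1000 = 77.69

77.69 kW


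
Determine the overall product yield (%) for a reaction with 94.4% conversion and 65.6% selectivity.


Overall yield = conversion (%) * selectivity (%) / 100
Conversion = 94.4%, Selectivity = 65.6%
Y = 94.4 * 65.6 / 100
= 61.9264 %

61.9264 %


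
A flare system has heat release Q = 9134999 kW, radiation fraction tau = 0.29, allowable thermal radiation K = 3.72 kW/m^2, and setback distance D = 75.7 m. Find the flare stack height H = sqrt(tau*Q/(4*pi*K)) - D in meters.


tau*Q/(4*pi*K) = 0.29 * 9134999 / (4 * pi * 3.72) = 56670.1
sqrt(56670.1) = 238.055
H = 238.055 - 75.7 = 162.4

162.4 m


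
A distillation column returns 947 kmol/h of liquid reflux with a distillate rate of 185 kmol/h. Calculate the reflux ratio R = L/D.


Reflux ratio definition: R = L / D (liquid returned / distillate withdrawn)
L = 947 kmol/h, D = 185 kmol/h
R = 947 / 185 = 5.119

5.119


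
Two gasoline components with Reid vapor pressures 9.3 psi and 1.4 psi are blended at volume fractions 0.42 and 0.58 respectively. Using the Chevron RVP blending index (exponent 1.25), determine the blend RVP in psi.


Chevron index: RVP_blend = (sum xi*RVPi^1.25)^(1/1.25)
RVP^1.25 terms: 0.42 * 9.3^1.25 + 0.58 * 1.4^1.25 = 7.70434
RVP_blend = 7.70434^(1/1.25) = 5.121

5.121 psi


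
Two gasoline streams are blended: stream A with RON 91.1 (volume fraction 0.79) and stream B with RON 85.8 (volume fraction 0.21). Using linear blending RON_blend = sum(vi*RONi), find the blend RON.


Linear blending: RON_blend = sum(vi * RONi)
Contribution 1: 0.79 * 91.1 = 71.969
Contribution 2: 0.21 * 85.8 = 18.018
RON_blend = 71.969 + 18.018 = 89.987

89.987


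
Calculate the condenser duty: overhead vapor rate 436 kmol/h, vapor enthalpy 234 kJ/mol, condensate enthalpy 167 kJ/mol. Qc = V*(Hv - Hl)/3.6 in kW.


Qc = 436 * (234 - 167) / 3.6 = 436 * 67 / 3.6 = 8114

8114 kW


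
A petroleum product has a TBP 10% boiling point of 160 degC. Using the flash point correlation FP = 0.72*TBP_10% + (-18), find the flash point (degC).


FP = 0.72 * 160 + (-18) = 97.2

97.2 degC


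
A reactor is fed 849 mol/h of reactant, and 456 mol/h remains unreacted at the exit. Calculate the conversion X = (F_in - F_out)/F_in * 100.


X = (F_in - F_out) / F_in * 100
Moles reacted = 849 - 456 = 393
X = 393 / 849 * 100
= 0.4629 * 100
= 46.29 %

46.29 %


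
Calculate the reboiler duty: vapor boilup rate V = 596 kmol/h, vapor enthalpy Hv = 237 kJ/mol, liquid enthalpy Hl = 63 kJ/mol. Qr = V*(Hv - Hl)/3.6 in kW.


Qr = 596 * (237 - 63) / 3.6 = 596 * 174 / 3.6 = 28810

28810 kW


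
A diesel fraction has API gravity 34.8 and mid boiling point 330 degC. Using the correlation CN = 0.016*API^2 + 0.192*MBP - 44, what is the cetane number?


CN = 0.016 * 34.8^2 + 0.192 * 330 - 44
CN = 19.37664 + 63.36 - 44 = 38.73664

38.73664


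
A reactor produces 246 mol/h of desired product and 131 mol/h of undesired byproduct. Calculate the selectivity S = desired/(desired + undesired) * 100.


Selectivity = desired / (desired + undesired) * 100
Total products = 246 + 131 = 377 mol/h
S = 246 / 377 * 100
= 0.6525 * 100
= 65.25 %

65.25 %


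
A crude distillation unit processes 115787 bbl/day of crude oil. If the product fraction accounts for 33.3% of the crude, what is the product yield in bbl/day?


Crude throughput = 115787 bbl/day
Fraction yield = 33.3%
yield = throughput * fraction / 100
yield = 115787 * 33.3 / 100 = 38557.071

38557.071 bbl/day


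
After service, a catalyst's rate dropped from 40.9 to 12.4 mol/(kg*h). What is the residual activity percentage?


Activity (%) = (rate_used / rate_fresh) * 100
rate_used = 12.4, rate_fresh = 40.9
= (12.4 / 40.9) * 100
= 0.3032 * 100 = 30.32

30.32 %


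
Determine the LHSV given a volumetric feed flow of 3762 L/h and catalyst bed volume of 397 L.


LHSV = volumetric feed rate / catalyst volume
= 3762 L/h / 397 L
= 9.476 h^-1

9.476 h^-1


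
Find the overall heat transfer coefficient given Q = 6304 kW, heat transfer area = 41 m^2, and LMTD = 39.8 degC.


From Q = U*A*LMTD, U = Q / (A * LMTD)
U = 6304 / (41 * 39.8) = 6304 / 1631.8 = 3.863

3.863 kW/(m^2*K)


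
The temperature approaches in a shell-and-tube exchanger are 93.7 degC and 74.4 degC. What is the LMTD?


LMTD = (dT1 - dT2) / ln(dT1/dT2)
= (93.7 - 74.4) / ln(93.7 / 74.4) = 19.3 / 0.230642 = 83.68

83.68 degC


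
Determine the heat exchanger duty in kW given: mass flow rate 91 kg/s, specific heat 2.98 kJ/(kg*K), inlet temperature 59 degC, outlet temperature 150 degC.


Q = m_dot * cp * delta_T
delta_T = 150 - 59 = 91 K
Q = 91 * 2.98 * 91
= 271.18 * 91
= 24677.38 kW

24677.38 kW


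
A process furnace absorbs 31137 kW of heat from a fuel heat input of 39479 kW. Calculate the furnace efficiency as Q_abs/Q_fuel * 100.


Furnace efficiency = Q_absorbed / Q_fuel * 100
= 31137 / 39479 * 100 = 78.87

78.87 %


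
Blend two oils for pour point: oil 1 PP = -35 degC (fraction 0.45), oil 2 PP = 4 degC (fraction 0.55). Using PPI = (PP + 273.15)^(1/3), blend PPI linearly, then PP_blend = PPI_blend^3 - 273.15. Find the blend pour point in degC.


PPI_1 = (-35 + 273.15)^(1/3) = 6.198456
PPI_2 = (4 + 273.15)^(1/3) = 6.51986
PPI_blend = 0.45 * 6.198456 + 0.55 * 6.51986 = 6.375228
PP_blend = 6.375228^3 - 273.15 = 259.1118 - 273.15 = -14.04

-14.04 degC


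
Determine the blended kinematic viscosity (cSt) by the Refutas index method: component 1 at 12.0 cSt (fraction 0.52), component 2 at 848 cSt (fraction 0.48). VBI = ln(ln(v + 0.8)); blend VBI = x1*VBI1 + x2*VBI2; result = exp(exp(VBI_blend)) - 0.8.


Refutas method: VBN_i = 14.534*ln(ln(visc_i + 0.8)) + 10.975, blended linearly by mass fraction; since VBN is linear in VBI_i = ln(ln(visc_i + 0.8)) and the fractions sum to 1, blend VBI directly: visc = exp(exp(VBI_blend)) - 0.8
VBI_1 = ln(ln(12.0 + 0.8)) = 0.935876
VBI_2 = ln(ln(848 + 0.8)) = 1.90863
VBI_blend = 0.52 * 0.935876 + 0.48 * 1.90863 = 1.4028
visc_blend = exp(exp(1.4028)) - 0.8 = 57.56

57.56 cSt


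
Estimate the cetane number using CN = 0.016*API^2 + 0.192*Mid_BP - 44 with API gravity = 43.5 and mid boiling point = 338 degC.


CN = 0.016 * 43.5^2 + 0.192 * 338 - 44
CN = 30.276 + 64.896 - 44 = 51.172

51.172


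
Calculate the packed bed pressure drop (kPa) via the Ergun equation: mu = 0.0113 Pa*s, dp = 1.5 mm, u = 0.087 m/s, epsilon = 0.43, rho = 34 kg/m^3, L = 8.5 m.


dp = 1.5 mm = 0.0015 m
Viscous term = 150*0.0113*0.087*(1-0.43)^2 / (0.0015^2*0.43^3) = 267825
Inertial term = 1.75*34*0.087^2*(1-0.43) / (0.0015*0.43^3) = 2152.45
dP/L = 267825 + 2152.45 = 269977 Pa/m
dP = 269977 * 8.5 / 1000 = 2295 kPa

2295 kPa


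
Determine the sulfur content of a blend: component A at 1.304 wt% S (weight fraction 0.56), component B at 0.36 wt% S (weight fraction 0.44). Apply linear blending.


Linear sulfur blending: S_blend = x1*S1 + x2*S2
Contribution 1: 0.56 * 1.304 = 0.73024 wt%
Contribution 2: 0.44 * 0.36 = 0.1584 wt%
S_blend = 0.73024 + 0.1584 = 0.88864

0.88864 wt%


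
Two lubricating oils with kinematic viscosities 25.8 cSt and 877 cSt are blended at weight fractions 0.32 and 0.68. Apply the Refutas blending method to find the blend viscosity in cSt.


Refutas method: VBN_i = 14.534*ln(ln(visc_i + 0.8)) + 10.975, blended linearly by mass fraction; since VBN is linear in VBI_i = ln(ln(visc_i + 0.8)) and the fractions sum to 1, blend VBI directly: visc = exp(exp(VBI_blend)) - 0.8
VBI_1 = ln(ln(25.8 + 0.8)) = 1.18812
VBI_2 = ln(ln(877 + 0.8)) = 1.9136
VBI_blend = 0.32 * 1.18812 + 0.68 * 1.9136 = 1.68145
visc_blend = exp(exp(1.68145)) - 0.8 = 214.8

214.8 cSt


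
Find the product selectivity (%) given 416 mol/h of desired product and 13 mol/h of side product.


Selectivity = desired / (desired + undesired) * 100
Total products = 416 + 13 = 429 mol/h
S = 416 / 429 * 100
= 0.9697 * 100
= 96.97 %

96.97 %


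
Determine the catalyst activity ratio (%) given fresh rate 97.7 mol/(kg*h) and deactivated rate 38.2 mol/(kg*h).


Activity (%) = (rate_used / rate_fresh) * 100
rate_used = 38.2, rate_fresh = 97.7
= (38.2 / 97.7) * 100
= 0.3910 * 100 = 39.10

39.10 %


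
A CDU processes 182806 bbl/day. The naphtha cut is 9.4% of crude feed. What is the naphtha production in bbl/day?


Crude throughput = 182806 bbl/day
Fraction yield = 9.4%
yield = throughput * fraction / 100
yield = 182806 * 9.4 / 100 = 17183.764

17183.764 bbl/day


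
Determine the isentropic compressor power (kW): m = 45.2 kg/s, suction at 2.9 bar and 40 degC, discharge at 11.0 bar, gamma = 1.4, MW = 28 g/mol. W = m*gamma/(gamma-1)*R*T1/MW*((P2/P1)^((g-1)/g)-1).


Isentropic work: W = m*(gamma/(gamma-1))*(R*T1/MW)*((P2/P1)^((gamma-1)/gamma) - 1)
T1 = 40 + 273.15 = 313.15 K
Pressure ratio = 11.0 / 2.9 = 3.7931
Exponent = (1.4 - 1)/1.4 = 0.285714
(P2/P1)^exp - 1 = 3.7931^0.285714 - 1 = 0.463615
W = 45.2 * 1.4 / 0.4 * 8.314 * 313.15 / 28 * 0.463615 = 6820

6820 kW


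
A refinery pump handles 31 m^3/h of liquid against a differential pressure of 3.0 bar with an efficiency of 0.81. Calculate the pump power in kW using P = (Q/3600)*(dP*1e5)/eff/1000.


Q = 31 / 3600 = 0.00861111 m^3/s
P = 0.00861111 * (3.0 * 1e5) / 0.81 / 1000 = 3.189

3.189 kW


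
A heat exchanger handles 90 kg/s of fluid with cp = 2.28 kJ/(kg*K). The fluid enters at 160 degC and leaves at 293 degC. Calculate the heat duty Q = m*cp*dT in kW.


Q = m_dot * cp * delta_T
delta_T = 293 - 160 = 133 K
Q = 90 * 2.28 * 133
= 205.2 * 133
= 27291.6 kW

27291.6 kW


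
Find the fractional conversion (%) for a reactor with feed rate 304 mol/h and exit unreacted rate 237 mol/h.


X = (F_in - F_out) / F_in * 100
Moles reacted = 304 - 237 = 67
X = 67 / 304 * 100
= 0.2204 * 100
= 22.04 %

22.04 %


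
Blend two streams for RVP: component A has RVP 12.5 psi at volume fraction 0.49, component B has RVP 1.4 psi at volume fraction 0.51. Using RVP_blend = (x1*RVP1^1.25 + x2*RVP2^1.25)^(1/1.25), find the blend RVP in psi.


Chevron index: RVP_blend = (sum xi*RVPi^1.25)^(1/1.25)
RVP^1.25 terms: 0.49 * 12.5^1.25 + 0.51 * 1.4^1.25 = 12.2935
RVP_blend = 12.2935^(1/1.25) = 7.443

7.443 psi


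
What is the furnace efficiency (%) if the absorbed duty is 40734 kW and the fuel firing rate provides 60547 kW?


Furnace efficiency = Q_absorbed / Q_fuel * 100
= 40734 / 60547 * 100 = 67.28

67.28 %


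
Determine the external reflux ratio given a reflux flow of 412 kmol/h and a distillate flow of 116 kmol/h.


Reflux ratio definition: R = L / D (liquid returned / distillate withdrawn)
L = 412 kmol/h, D = 116 kmol/h
R = 412 / 116 = 3.552

3.552


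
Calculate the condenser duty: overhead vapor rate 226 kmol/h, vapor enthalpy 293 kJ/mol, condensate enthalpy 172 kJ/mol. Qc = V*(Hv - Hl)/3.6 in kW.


Qc = 226 * (293 - 172) / 3.6 = 226 * 121 / 3.6 = 7596

7596 kW


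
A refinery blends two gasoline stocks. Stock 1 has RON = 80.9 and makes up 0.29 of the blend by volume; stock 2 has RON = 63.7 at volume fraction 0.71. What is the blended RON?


Linear blending: RON_blend = sum(vi * RONi)
Contribution 1: 0.29 * 80.9 = 23.461
Contribution 2: 0.71 * 63.7 = 45.227
RON_blend = 23.461 + 45.227 = 68.688

68.688


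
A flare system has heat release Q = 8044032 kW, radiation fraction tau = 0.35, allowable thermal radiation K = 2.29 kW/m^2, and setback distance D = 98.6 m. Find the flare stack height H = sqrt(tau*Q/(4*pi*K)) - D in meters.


tau*Q/(4*pi*K) = 0.35 * 8044032 / (4 * pi * 2.29) = 97835.5
sqrt(97835.5) = 312.787
H = 312.787 - 98.6 = 214.2

214.2 m


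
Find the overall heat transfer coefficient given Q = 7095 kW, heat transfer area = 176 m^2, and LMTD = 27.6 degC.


From Q = U*A*LMTD, U = Q / (A * LMTD)
U = 7095 / (176 * 27.6) = 7095 / 4857.6 = 1.461

1.461 kW/(m^2*K)


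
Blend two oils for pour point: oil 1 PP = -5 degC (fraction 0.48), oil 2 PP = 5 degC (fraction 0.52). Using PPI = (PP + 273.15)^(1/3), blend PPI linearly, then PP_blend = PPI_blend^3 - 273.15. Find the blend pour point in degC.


PPI_1 = (-5 + 273.15)^(1/3) = 6.448508
PPI_2 = (5 + 273.15)^(1/3) = 6.527693
PPI_blend = 0.48 * 6.448508 + 0.52 * 6.527693 = 6.489684
PP_blend = 6.489684^3 - 273.15 = 273.3195 - 273.15 = 0.17

0.17 degC


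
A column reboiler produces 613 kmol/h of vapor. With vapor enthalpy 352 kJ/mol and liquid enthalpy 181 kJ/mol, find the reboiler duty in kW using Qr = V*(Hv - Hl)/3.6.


Qr = 613 * (352 - 181) / 3.6 = 613 * 171 / 3.6 = 29120

29120 kW


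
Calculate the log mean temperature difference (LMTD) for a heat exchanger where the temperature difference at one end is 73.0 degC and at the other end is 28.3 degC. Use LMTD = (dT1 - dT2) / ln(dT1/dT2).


LMTD = (dT1 - dT2) / ln(dT1/dT2)
= (73.0 - 28.3) / ln(73.0 / 28.3) = 44.7 / 0.947598 = 47.17

47.17 degC


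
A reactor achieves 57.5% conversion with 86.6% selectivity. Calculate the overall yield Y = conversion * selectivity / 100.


Overall yield = conversion (%) * selectivity (%) / 100
Conversion = 57.5%, Selectivity = 86.6%
Y = 57.5 * 86.6 / 100
= 49.795 %

49.795 %


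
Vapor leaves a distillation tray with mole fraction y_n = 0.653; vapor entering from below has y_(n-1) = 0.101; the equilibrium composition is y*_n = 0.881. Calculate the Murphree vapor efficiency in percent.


Murphree vapor efficiency: EMV = (y_n - y_(n-1)) / (y*_n - y_(n-1)) * 100
EMV = (0.653 - 0.101) / (0.881 - 0.101) * 100 = 0.552 / 0.78 * 100 = 70.77

70.77 %


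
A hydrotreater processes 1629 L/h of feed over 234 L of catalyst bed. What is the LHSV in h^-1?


LHSV = volumetric feed rate / catalyst volume
= 1629 L/h / 234 L
= 6.962 h^-1

6.962 h^-1


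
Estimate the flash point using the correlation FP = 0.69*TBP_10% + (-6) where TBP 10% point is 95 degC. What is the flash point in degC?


FP = 0.69 * 95 + (-6) = 59.55

59.55 degC


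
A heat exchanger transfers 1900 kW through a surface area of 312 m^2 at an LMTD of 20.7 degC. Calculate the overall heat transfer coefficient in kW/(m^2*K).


From Q = U*A*LMTD, U = Q / (A * LMTD)
U = 1900 / (312 * 20.7) = 1900 / 6458.4 = 0.2942

0.2942 kW/(m^2*K)


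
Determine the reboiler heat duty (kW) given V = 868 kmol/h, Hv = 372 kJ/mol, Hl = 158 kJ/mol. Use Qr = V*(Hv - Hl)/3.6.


Qr = 868 * (372 - 158) / 3.6 = 868 * 214 / 3.6 = 51600

51600 kW


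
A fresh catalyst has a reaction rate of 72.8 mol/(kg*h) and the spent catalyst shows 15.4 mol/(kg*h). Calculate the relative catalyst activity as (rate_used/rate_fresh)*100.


Activity (%) = (rate_used / rate_fresh) * 100
rate_used = 15.4, rate_fresh = 72.8
= (15.4 / 72.8) * 100
= 0.2115 * 100 = 21.15

21.15 %


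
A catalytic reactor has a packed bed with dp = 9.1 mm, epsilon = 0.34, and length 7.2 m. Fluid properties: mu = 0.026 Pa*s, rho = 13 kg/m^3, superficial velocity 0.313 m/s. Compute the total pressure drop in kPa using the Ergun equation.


dp = 9.1 mm = 0.0091 m
Viscous term = 150*0.026*0.313*(1-0.34)^2 / (0.0091^2*0.34^3) = 163372
Inertial term = 1.75*13*0.313^2*(1-0.34) / (0.0091*0.34^3) = 4112.78
dP/L = 163372 + 4112.78 = 167485 Pa/m
dP = 167485 * 7.2 / 1000 = 1206 kPa

1206 kPa


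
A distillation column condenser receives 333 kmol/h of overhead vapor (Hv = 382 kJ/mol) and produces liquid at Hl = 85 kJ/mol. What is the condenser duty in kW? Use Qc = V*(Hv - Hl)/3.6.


Qc = 333 * (382 - 85) / 3.6 = 333 * 297 / 3.6 = 27470

27470 kW


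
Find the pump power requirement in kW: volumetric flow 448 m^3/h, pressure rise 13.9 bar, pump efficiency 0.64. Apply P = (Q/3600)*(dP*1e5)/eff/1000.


Q = 448 / 3600 = 0.124444 m^3/s
P = 0.124444 * (13.9 * 1e5) / 0.64 / 1000 = 270.3

270.3 kW


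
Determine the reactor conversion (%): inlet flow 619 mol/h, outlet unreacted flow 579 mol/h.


X = (F_in - F_out) / F_in * 100
Moles reacted = 619 - 579 = 40
X = 40 / 619 * 100
= 0.06462 * 100
= 6.462 %

6.462 %


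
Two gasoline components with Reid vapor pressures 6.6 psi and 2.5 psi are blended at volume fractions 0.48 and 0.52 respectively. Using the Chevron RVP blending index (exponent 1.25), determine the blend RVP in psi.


Chevron index: RVP_blend = (sum xi*RVPi^1.25)^(1/1.25)
RVP^1.25 terms: 0.48 * 6.6^1.25 + 0.52 * 2.5^1.25 = 6.71241
RVP_blend = 6.71241^(1/1.25) = 4.587

4.587 psi


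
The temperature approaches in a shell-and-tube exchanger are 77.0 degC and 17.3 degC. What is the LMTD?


LMTD = (dT1 - dT2) / ln(dT1/dT2)
= (77.0 - 17.3) / ln(77.0 / 17.3) = 59.7 / 1.4931 = 39.98

39.98 degC


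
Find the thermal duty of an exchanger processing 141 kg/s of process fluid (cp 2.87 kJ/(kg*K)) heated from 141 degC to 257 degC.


Q = m_dot * cp * delta_T
delta_T = 257 - 141 = 116 K
Q = 141 * 2.87 * 116
= 404.67 * 116
= 46941.72 kW

46941.72 kW


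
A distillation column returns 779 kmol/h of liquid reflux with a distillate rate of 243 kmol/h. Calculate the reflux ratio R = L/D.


Reflux ratio definition: R = L / D (liquid returned / distillate withdrawn)
L = 779 kmol/h, D = 243 kmol/h
R = 779 / 243 = 3.206

3.206


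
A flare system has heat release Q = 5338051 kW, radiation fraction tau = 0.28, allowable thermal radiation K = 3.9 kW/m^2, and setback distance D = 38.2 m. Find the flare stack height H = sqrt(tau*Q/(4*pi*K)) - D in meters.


tau*Q/(4*pi*K) = 0.28 * 5338051 / (4 * pi * 3.9) = 30497.6
sqrt(30497.6) = 174.636
H = 174.636 - 38.2 = 136.4

136.4 m


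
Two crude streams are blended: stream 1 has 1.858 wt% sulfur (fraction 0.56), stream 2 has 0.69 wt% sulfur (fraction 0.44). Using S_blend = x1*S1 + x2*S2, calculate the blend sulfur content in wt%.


Linear sulfur blending: S_blend = x1*S1 + x2*S2
Contribution 1: 0.56 * 1.858 = 1.04048 wt%
Contribution 2: 0.44 * 0.69 = 0.3036 wt%
S_blend = 1.04048 + 0.3036 = 1.34408

1.34408 wt%


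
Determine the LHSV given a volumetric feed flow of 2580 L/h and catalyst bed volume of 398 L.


LHSV = volumetric feed rate / catalyst volume
= 2580 L/h / 398 L
= 6.482 h^-1

6.482 h^-1


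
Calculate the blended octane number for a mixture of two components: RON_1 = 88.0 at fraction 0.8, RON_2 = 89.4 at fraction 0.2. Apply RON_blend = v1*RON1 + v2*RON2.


Linear blending: RON_blend = sum(vi * RONi)
Contribution 1: 0.8 * 88.0 = 70.4
Contribution 2: 0.2 * 89.4 = 17.88
RON_blend = 70.4 + 17.88 = 88.28

88.28
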